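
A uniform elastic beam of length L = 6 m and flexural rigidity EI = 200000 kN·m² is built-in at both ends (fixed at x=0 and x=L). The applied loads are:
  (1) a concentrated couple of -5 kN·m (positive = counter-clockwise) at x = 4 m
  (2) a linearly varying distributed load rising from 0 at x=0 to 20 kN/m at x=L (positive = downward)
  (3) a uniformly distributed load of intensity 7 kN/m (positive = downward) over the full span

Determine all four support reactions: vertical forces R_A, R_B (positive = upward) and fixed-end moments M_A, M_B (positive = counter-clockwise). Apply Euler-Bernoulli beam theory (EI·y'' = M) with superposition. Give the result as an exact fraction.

R_A = 341/9 kN, M_A = 130/3 kN·m, R_B = 577/9 kN, M_B = -57 kN·m

Load 1 — applied couple M₀=-5 kN·m at a=4 m (b=L-a=2):
  R_A = 6M₀ab/L³ = 6·(-5)·4·2/6³ = -10/9 kN
  M_A = M₀b(2a-b)/L² = (-5)·2·(2·4-2)/6² = -5/3 kN·m
  R_B = -6M₀ab/L³ = -6·(-5)·4·2/6³ = 10/9 kN
  M_B = M₀a(2b-a)/L² = (-5)·4·(2·2-4)/6² = 0 kN·m
Load 2 — triangular load w₀=20 kN/m (0→w₀ over full span):
  R_A = 3w₀L/20 = 3·20·6/20 = 18 kN
  M_A = w₀L²/30 = 20·6²/30 = 24 kN·m
  R_B = 7w₀L/20 = 7·20·6/20 = 42 kN
  M_B = -w₀L²/20 = -20·6²/20 = -36 kN·m
Load 3 — uniform load w=7 kN/m over full span:
  R_A = wL/2 = 7·6/2 = 21 kN
  M_A = wL²/12 = 7·6²/12 = 21 kN·m
  R_B = wL/2 = 7·6/2 = 21 kN
  M_B = -wL²/12 = -7·6²/12 = -21 kN·m
Superposition: R_A = 341/9 kN, M_A = 130/3 kN·m, R_B = 577/9 kN, M_B = -57 kN·m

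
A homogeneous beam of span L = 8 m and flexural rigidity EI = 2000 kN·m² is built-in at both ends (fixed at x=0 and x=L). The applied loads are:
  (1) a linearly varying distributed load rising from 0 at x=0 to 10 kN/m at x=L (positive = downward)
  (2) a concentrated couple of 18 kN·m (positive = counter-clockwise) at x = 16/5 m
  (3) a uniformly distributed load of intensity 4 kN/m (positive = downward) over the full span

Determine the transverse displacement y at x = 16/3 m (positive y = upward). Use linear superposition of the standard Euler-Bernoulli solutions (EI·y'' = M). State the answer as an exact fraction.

y(16/3) = -77936/2278125 m

Load 1 — triangular load w₀=10 kN/m (0→w₀ over full span):
  y_1 = -w₀x²(L-x)²(x+2L)/(120LEI) = -10·(16/3)²·(8-(16/3))²·((16/3)+2·8)/(120·8·2000) = -2048/91125 m
Load 2 — applied couple M₀=18 kN·m at a=16/5 m (b=L-a=24/5):
  y_2 = (R_Ax³/6 - M_Ax²/2 - M₀(x-a)²/2)/EI  [x>a] with R_A=81/25, M_A=54/25 = ((81/25)·(16/3)³/6 - (54/25)·(16/3)²/2 - 18·((16/3)-(16/5))²/2)/2000 = 16/3125 m
Load 3 — uniform load w=4 kN/m over full span:
  y_3 = -wx²(L-x)²/(24EI) = -4·(16/3)²·(8-(16/3))²/(24·2000) = -512/30375 m
Superposition: y = Σ y_i = -77936/2278125 m ≈ -0.034211 m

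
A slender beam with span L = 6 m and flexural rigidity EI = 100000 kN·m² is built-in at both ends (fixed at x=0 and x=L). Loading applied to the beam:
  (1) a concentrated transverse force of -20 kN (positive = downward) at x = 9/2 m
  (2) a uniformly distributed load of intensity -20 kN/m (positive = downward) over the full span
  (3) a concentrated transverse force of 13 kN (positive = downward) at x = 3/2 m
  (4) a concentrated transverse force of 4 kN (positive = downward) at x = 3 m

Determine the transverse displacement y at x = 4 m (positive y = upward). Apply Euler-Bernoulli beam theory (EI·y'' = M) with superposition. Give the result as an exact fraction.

Load 1 — point force P=-20 kN at a=9/2 m (b=L-a=3/2):
  y_1 = -Pb²x²(3aL-(3a+b)x)/(6L³EI)  [x≤a] = -(-20)·(3/2)²·4²·(3·(9/2)·6-(3·(9/2)+(3/2))·4)/(6·6³·100000) = 7/60000 m
Load 2 — uniform load w=-20 kN/m over full span:
  y_2 = -wx²(L-x)²/(24EI) = -(-20)·4²·(6-4)²/(24·100000) = 1/1875 m
Load 3 — point force P=13 kN at a=3/2 m (b=L-a=9/2):
  y_3 = -Pa²(L-x)²(3bL-(3b+a)(L-x))/(6L³EI)  [x>a] = -13·(3/2)²·(6-4)²·(3·(9/2)·6-(3·(9/2)+(3/2))·(6-4))/(6·6³·100000) = -221/4800000 m
Load 4 — point force P=4 kN at a=3 m (b=L-a=3):
  y_4 = -Pa²(L-x)²(3bL-(3b+a)(L-x))/(6L³EI)  [x>a] = -4·3²·(6-4)²·(3·3·6-(3·3+3)·(6-4))/(6·6³·100000) = -1/30000 m
Superposition: y = Σ y_i = 913/1600000 m ≈ 0.000571 m

y(4) = 913/1600000 m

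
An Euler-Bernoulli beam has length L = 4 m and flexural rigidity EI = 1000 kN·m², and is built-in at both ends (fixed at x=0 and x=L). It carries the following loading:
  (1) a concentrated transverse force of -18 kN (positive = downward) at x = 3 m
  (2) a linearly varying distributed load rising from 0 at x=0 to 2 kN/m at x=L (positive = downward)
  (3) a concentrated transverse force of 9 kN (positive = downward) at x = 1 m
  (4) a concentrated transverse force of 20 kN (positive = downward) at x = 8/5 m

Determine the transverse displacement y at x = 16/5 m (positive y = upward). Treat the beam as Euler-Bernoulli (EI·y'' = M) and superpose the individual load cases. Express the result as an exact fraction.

Load 1 — point force P=-18 kN at a=3 m (b=L-a=1):
  y_1 = -Pa²(L-x)²(3bL-(3b+a)(L-x))/(6L³EI)  [x>a] = -(-18)·3²·(4-(16/5))²·(3·1·4-(3·1+3)·(4-(16/5)))/(6·4³·1000) = 243/125000 m
Load 2 — triangular load w₀=2 kN/m (0→w₀ over full span):
  y_2 = -w₀x²(L-x)²(x+2L)/(120LEI) = -2·(16/5)²·(4-(16/5))²·((16/5)+2·4)/(120·4·1000) = -1792/5859375 m
Load 3 — point force P=9 kN at a=1 m (b=L-a=3):
  y_3 = -Pa²(L-x)²(3bL-(3b+a)(L-x))/(6L³EI)  [x>a] = -9·1²·(4-(16/5))²·(3·3·4-(3·3+1)·(4-(16/5)))/(6·4³·1000) = -21/50000 m
Load 4 — point force P=20 kN at a=8/5 m (b=L-a=12/5):
  y_4 = -Pa²(L-x)²(3bL-(3b+a)(L-x))/(6L³EI)  [x>a] = -20·(8/5)²·(4-(16/5))²·(3·(12/5)·4-(3·(12/5)+(8/5))·(4-(16/5)))/(6·4³·1000) = -2176/1171875 m
Superposition: y = Σ y_i = -19959/31250000 m ≈ -0.000639 m

y(16/5) = -19959/31250000 m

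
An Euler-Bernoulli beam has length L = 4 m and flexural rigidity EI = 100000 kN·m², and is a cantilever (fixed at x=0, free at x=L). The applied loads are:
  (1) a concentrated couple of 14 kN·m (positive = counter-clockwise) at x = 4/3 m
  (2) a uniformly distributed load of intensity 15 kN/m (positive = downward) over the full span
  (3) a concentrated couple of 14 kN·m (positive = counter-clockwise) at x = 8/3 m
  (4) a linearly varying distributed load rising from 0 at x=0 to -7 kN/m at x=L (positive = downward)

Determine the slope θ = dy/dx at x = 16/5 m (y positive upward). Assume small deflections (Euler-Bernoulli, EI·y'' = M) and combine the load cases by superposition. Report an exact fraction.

θ(16/5) = -11083/23437500 rad

Load 1 — applied couple M₀=14 kN·m at a=4/3 m (b=L-a=8/3):
  θ_1 = M₀a/EI  [x>a] = 14·(4/3)/100000 = 7/37500 rad
Load 2 — uniform load w=15 kN/m over full span:
  θ_2 = -wx(x²-3Lx+3L²)/(6EI) = -15·(16/5)·((16/5)²-3·4·(16/5)+3·4²)/(6·100000) = -124/78125 rad
Load 3 — applied couple M₀=14 kN·m at a=8/3 m (b=L-a=4/3):
  θ_3 = M₀a/EI  [x>a] = 14·(8/3)/100000 = 7/18750 rad
Load 4 — triangular load w₀=-7 kN/m (0→w₀ over full span):
  θ_4 = (w₀Lx²/4-w₀L²x/3-w₀x⁴/(24L))/EI = ((-7)·4·(16/5)²/4-(-7)·4²·(16/5)/3-(-7)·(16/5)⁴/(24·4))/100000 = 3248/5859375 rad
Superposition: θ = Σ θ_i = -11083/23437500 rad ≈ -0.000473 rad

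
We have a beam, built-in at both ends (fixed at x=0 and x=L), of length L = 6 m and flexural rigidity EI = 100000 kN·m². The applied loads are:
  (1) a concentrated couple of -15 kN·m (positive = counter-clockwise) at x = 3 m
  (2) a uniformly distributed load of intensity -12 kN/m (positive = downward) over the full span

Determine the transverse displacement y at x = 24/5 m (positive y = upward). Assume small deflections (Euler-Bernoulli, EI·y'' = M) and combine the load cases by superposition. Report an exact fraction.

y(24/5) = 18711/125000000 m

Load 1 — applied couple M₀=-15 kN·m at a=3 m (b=L-a=3):
  y_1 = (R_Ax³/6 - M_Ax²/2 - M₀(x-a)²/2)/EI  [x>a] with R_A=-15/4, M_A=-15/4 = ((-15/4)·(24/5)³/6 - (-15/4)·(24/5)²/2 - (-15)·((24/5)-3)²/2)/100000 = -81/5000000 m
Load 2 — uniform load w=-12 kN/m over full span:
  y_2 = -wx²(L-x)²/(24EI) = -(-12)·(24/5)²·(6-(24/5))²/(24·100000) = 324/1953125 m
Superposition: y = Σ y_i = 18711/125000000 m ≈ 0.000150 m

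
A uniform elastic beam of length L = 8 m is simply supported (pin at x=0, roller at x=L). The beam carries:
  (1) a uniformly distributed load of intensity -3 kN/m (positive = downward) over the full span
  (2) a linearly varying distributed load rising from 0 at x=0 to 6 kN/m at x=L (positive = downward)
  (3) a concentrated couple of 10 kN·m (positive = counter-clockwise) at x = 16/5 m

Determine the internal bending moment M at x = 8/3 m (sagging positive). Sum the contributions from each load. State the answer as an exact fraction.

M(8/3) = 26/27 kN·m

Load 1 — uniform load w=-3 kN/m over full span:
  M_1 = wx(L-x)/2 = (-3)·(8/3)·(8-(8/3))/2 = -64/3 kN·m
Load 2 — triangular load w₀=6 kN/m (0→w₀ over full span):
  M_2 = w₀Lx/6 - w₀x³/(6L) = 6·8·(8/3)/6 - 6·(8/3)³/(6·8) = 512/27 kN·m
Load 3 — applied couple M₀=10 kN·m at a=16/5 m (b=L-a=24/5):
  M_3 = M₀x/L  [x≤a] = 10·(8/3)/8 = 10/3 kN·m
Superposition: M = Σ M_i = 26/27 kN·m ≈ 0.962963 kN·m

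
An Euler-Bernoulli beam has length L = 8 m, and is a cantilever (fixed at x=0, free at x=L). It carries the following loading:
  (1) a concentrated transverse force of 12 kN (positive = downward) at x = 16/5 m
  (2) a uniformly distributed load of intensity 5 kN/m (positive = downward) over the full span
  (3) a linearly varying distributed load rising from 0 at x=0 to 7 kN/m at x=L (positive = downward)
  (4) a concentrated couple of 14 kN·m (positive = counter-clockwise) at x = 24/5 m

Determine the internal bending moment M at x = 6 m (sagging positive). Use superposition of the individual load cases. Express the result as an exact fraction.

M(6) = -137/6 kN·m

Load 1 — point force P=12 kN at a=16/5 m (b=L-a=24/5):
  M_1 = 0  [x>a] = 0 kN·m
Load 2 — uniform load w=5 kN/m over full span:
  M_2 = -w(L-x)²/2 = -5·(8-6)²/2 = -10 kN·m
Load 3 — triangular load w₀=7 kN/m (0→w₀ over full span):
  M_3 = w₀Lx/2 - w₀L²/3 - w₀x³/(6L) = 7·8·6/2 - 7·8²/3 - 7·6³/(6·8) = -77/6 kN·m
Load 4 — applied couple M₀=14 kN·m at a=24/5 m (b=L-a=16/5):
  M_4 = 0  [x>a] = 0 kN·m
Superposition: M = Σ M_i = -137/6 kN·m ≈ -22.833333 kN·m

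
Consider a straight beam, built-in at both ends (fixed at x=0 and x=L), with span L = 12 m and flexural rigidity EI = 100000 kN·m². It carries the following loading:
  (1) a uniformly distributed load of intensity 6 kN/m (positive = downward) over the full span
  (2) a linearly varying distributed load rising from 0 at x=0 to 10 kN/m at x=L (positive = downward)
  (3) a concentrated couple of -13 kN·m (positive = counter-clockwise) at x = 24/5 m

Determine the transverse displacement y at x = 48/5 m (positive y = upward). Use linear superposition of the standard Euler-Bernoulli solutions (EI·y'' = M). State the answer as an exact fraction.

y(48/5) = -207/78125 m

Load 1 — uniform load w=6 kN/m over full span:
  y_1 = -wx²(L-x)²/(24EI) = -6·(48/5)²·(12-(48/5))²/(24·100000) = -2592/1953125 m
Load 2 — triangular load w₀=10 kN/m (0→w₀ over full span):
  y_2 = -w₀x²(L-x)²(x+2L)/(120LEI) = -10·(48/5)²·(12-(48/5))²·((48/5)+2·12)/(120·12·100000) = -12096/9765625 m
Load 3 — applied couple M₀=-13 kN·m at a=24/5 m (b=L-a=36/5):
  y_3 = (R_Ax³/6 - M_Ax²/2 - M₀(x-a)²/2)/EI  [x>a] with R_A=-39/25, M_A=-39/25 = ((-39/25)·(48/5)³/6 - (-39/25)·(48/5)²/2 - (-13)·((48/5)-(24/5))²/2)/100000 = -819/9765625 m
Superposition: y = Σ y_i = -207/78125 m ≈ -0.002650 m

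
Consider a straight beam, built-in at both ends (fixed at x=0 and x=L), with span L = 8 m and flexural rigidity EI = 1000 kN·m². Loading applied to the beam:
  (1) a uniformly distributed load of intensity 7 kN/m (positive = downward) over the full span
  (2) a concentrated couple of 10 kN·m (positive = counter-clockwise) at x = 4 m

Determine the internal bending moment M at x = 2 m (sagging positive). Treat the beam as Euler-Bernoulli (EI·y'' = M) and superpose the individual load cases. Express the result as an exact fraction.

Load 1 — uniform load w=7 kN/m over full span:
  M_1 = wLx/2 - wL²/12 - wx²/2 = 7·8·2/2 - 7·8²/12 - 7·2²/2 = 14/3 kN·m
Load 2 — applied couple M₀=10 kN·m at a=4 m (b=L-a=4):
  M_2 = R_Ax - M_A  [x≤a] with R_A=15/8, M_A=5/2 = (15/8)·2 - (5/2) = 5/4 kN·m
Superposition: M = Σ M_i = 71/12 kN·m ≈ 5.916667 kN·m

M(2) = 71/12 kN·m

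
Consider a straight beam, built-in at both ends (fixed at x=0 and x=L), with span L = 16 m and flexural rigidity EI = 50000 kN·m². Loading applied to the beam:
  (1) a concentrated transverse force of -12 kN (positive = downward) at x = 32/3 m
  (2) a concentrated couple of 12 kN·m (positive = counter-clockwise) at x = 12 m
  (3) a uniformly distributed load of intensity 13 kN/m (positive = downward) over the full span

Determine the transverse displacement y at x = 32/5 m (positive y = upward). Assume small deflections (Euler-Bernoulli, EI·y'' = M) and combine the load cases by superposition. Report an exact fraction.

Load 1 — point force P=-12 kN at a=32/3 m (b=L-a=16/3):
  y_1 = -Pb²x²(3aL-(3a+b)x)/(6L³EI)  [x≤a] = -(-12)·(16/3)²·(32/5)²·(3·(32/3)·16-(3·(32/3)+(16/3))·(32/5))/(6·16³·50000) = 32768/10546875 m
Load 2 — applied couple M₀=12 kN·m at a=12 m (b=L-a=4):
  y_2 = (R_Ax³/6 - M_Ax²/2)/EI  [x≤a] with R_A=27/32, M_A=15/4 = ((27/32)·(32/5)³/6 - (15/4)·(32/5)²/2)/50000 = -312/390625 m
Load 3 — uniform load w=13 kN/m over full span:
  y_3 = -wx²(L-x)²/(24EI) = -13·(32/5)²·(16-(32/5))²/(24·50000) = -79872/1953125 m
Superposition: y = Σ y_i = -2034824/52734375 m ≈ -0.038586 m

y(32/5) = -2034824/52734375 m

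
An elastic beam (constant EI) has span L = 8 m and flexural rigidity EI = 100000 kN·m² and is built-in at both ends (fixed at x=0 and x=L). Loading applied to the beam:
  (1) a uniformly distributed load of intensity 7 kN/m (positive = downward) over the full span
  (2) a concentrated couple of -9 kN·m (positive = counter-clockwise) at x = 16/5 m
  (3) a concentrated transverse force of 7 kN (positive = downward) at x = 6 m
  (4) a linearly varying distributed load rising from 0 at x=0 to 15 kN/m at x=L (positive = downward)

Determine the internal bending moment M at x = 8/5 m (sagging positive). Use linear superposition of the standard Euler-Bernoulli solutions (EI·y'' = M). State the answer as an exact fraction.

Load 1 — uniform load w=7 kN/m over full span:
  M_1 = wLx/2 - wL²/12 - wx²/2 = 7·8·(8/5)/2 - 7·8²/12 - 7·(8/5)²/2 = -112/75 kN·m
Load 2 — applied couple M₀=-9 kN·m at a=16/5 m (b=L-a=24/5):
  M_2 = R_Ax - M_A  [x≤a] with R_A=-81/50, M_A=-27/25 = (-81/50)·(8/5) - (-27/25) = -189/125 kN·m
Load 3 — point force P=7 kN at a=6 m (b=L-a=2):
  M_3 = Pb²(3a+b)x/L³ - Pab²/L²  [x≤a] = 7·2²·(3·6+2)·(8/5)/8³ - 7·6·2²/8² = -7/8 kN·m
Load 4 — triangular load w₀=15 kN/m (0→w₀ over full span):
  M_4 = 3w₀Lx/20 - w₀L²/30 - w₀x³/(6L) = 3·15·8·(8/5)/20 - 15·8²/30 - 15·(8/5)³/(6·8) = -112/25 kN·m
Superposition: M = Σ M_i = -25081/3000 kN·m ≈ -8.360333 kN·m

M(8/5) = -25081/3000 kN·m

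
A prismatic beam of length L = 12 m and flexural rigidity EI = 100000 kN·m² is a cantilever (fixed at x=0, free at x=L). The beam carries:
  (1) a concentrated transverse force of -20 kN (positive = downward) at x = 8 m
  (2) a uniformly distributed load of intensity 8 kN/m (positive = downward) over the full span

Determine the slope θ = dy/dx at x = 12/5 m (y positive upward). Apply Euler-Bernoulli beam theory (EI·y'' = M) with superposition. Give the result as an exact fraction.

θ(12/5) = -3117/390625 rad

Load 1 — point force P=-20 kN at a=8 m (b=L-a=4):
  θ_1 = -Px(2a-x)/(2EI)  [x≤a] = -(-20)·(12/5)·(2·8-(12/5))/(2·100000) = 51/15625 rad
Load 2 — uniform load w=8 kN/m over full span:
  θ_2 = -wx(x²-3Lx+3L²)/(6EI) = -8·(12/5)·((12/5)²-3·12·(12/5)+3·12²)/(6·100000) = -4392/390625 rad
Superposition: θ = Σ θ_i = -3117/390625 rad ≈ -0.007980 rad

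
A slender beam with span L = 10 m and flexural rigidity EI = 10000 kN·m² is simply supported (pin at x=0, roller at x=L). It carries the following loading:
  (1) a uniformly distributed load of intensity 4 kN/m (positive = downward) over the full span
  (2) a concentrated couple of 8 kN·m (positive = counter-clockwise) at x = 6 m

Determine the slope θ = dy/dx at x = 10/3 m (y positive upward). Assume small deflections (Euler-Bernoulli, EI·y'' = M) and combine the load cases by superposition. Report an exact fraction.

Load 1 — uniform load w=4 kN/m over full span:
  θ_1 = -w(L³-6Lx²+4x³)/(24EI) = -4·(10³-6·10·(10/3)²+4·(10/3)³)/(24·10000) = -13/1620 rad
Load 2 — applied couple M₀=8 kN·m at a=6 m (b=L-a=4):
  θ_2 = (M₀x²/(2L)+C₁)/EI  [x≤a] with C₁=M₀(3b²-L²)/(6L)=-104/15 = (8·(10/3)²/(2·10)+(-104/15))/10000 = -7/28125 rad
Superposition: θ = Σ θ_i = -8377/1012500 rad ≈ -0.008274 rad

θ(10/3) = -8377/1012500 rad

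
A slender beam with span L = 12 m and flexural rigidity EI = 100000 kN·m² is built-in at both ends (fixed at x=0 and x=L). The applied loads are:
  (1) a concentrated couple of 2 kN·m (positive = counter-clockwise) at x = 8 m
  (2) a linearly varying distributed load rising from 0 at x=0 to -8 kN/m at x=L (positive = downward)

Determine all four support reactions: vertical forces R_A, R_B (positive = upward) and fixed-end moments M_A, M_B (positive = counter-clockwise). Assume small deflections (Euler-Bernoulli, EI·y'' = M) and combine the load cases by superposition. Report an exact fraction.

Load 1 — applied couple M₀=2 kN·m at a=8 m (b=L-a=4):
  R_A = 6M₀ab/L³ = 6·2·8·4/12³ = 2/9 kN
  M_A = M₀b(2a-b)/L² = 2·4·(2·8-4)/12² = 2/3 kN·m
  R_B = -6M₀ab/L³ = -6·2·8·4/12³ = -2/9 kN
  M_B = M₀a(2b-a)/L² = 2·8·(2·4-8)/12² = 0 kN·m
Load 2 — triangular load w₀=-8 kN/m (0→w₀ over full span):
  R_A = 3w₀L/20 = 3·(-8)·12/20 = -72/5 kN
  M_A = w₀L²/30 = (-8)·12²/30 = -192/5 kN·m
  R_B = 7w₀L/20 = 7·(-8)·12/20 = -168/5 kN
  M_B = -w₀L²/20 = -(-8)·12²/20 = 288/5 kN·m
Superposition: R_A = -638/45 kN, M_A = -566/15 kN·m, R_B = -1522/45 kN, M_B = 288/5 kN·m

R_A = -638/45 kN, M_A = -566/15 kN·m, R_B = -1522/45 kN, M_B = 288/5 kN·m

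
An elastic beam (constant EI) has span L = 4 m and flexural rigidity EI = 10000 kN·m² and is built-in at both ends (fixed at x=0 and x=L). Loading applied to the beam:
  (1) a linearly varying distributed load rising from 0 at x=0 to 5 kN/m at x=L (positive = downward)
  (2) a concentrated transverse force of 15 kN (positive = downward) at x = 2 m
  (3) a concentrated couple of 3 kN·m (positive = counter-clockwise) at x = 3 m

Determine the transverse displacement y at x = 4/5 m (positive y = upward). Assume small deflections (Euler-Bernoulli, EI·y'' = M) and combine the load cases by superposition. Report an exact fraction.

y(4/5) = -48539/187500000 m

Load 1 — triangular load w₀=5 kN/m (0→w₀ over full span):
  y_1 = -w₀x²(L-x)²(x+2L)/(120LEI) = -5·(4/5)²·(4-(4/5))²·((4/5)+2·4)/(120·4·10000) = -352/5859375 m
Load 2 — point force P=15 kN at a=2 m (b=L-a=2):
  y_2 = -Pb²x²(3aL-(3a+b)x)/(6L³EI)  [x≤a] = -15·2²·(4/5)²·(3·2·4-(3·2+2)·(4/5))/(6·4³·10000) = -11/62500 m
Load 3 — applied couple M₀=3 kN·m at a=3 m (b=L-a=1):
  y_3 = (R_Ax³/6 - M_Ax²/2)/EI  [x≤a] with R_A=27/32, M_A=15/16 = ((27/32)·(4/5)³/6 - (15/16)·(4/5)²/2)/10000 = -57/2500000 m
Superposition: y = Σ y_i = -48539/187500000 m ≈ -0.000259 m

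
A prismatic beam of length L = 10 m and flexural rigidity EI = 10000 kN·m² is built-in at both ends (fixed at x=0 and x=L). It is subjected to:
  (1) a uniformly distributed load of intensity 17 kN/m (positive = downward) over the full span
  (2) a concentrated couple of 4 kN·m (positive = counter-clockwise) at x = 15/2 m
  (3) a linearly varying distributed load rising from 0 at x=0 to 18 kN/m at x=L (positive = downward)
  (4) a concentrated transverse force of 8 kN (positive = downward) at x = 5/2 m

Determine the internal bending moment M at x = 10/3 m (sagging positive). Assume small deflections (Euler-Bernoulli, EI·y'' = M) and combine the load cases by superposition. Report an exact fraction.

Load 1 — uniform load w=17 kN/m over full span:
  M_1 = wLx/2 - wL²/12 - wx²/2 = 17·10·(10/3)/2 - 17·10²/12 - 17·(10/3)²/2 = 425/9 kN·m
Load 2 — applied couple M₀=4 kN·m at a=15/2 m (b=L-a=5/2):
  M_2 = R_Ax - M_A  [x≤a] with R_A=9/20, M_A=5/4 = (9/20)·(10/3) - (5/4) = 1/4 kN·m
Load 3 — triangular load w₀=18 kN/m (0→w₀ over full span):
  M_3 = 3w₀Lx/20 - w₀L²/30 - w₀x³/(6L) = 3·18·10·(10/3)/20 - 18·10²/30 - 18·(10/3)³/(6·10) = 170/9 kN·m
Load 4 — point force P=8 kN at a=5/2 m (b=L-a=15/2):
  M_4 = Pa²(a+3b)(L-x)/L³ - Pa²b/L²  [x>a] = 8·(5/2)²·((5/2)+3·(15/2))·(10-(10/3))/10³ - 8·(5/2)²·(15/2)/10² = 55/12 kN·m
Superposition: M = Σ M_i = 1277/18 kN·m ≈ 70.944444 kN·m

M(10/3) = 1277/18 kN·m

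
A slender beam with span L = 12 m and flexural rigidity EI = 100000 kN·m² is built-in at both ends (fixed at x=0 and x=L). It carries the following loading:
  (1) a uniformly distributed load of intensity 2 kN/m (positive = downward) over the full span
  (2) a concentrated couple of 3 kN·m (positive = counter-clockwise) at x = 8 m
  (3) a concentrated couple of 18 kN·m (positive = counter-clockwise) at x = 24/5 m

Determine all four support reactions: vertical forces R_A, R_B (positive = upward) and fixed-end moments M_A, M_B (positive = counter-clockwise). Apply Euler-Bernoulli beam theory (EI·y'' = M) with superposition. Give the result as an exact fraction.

Load 1 — uniform load w=2 kN/m over full span:
  R_A = wL/2 = 2·12/2 = 12 kN
  M_A = wL²/12 = 2·12²/12 = 24 kN·m
  R_B = wL/2 = 2·12/2 = 12 kN
  M_B = -wL²/12 = -2·12²/12 = -24 kN·m
Load 2 — applied couple M₀=3 kN·m at a=8 m (b=L-a=4):
  R_A = 6M₀ab/L³ = 6·3·8·4/12³ = 1/3 kN
  M_A = M₀b(2a-b)/L² = 3·4·(2·8-4)/12² = 1 kN·m
  R_B = -6M₀ab/L³ = -6·3·8·4/12³ = -1/3 kN
  M_B = M₀a(2b-a)/L² = 3·8·(2·4-8)/12² = 0 kN·m
Load 3 — applied couple M₀=18 kN·m at a=24/5 m (b=L-a=36/5):
  R_A = 6M₀ab/L³ = 6·18·(24/5)·(36/5)/12³ = 54/25 kN
  M_A = M₀b(2a-b)/L² = 18·(36/5)·(2·(24/5)-(36/5))/12² = 54/25 kN·m
  R_B = -6M₀ab/L³ = -6·18·(24/5)·(36/5)/12³ = -54/25 kN
  M_B = M₀a(2b-a)/L² = 18·(24/5)·(2·(36/5)-(24/5))/12² = 144/25 kN·m
Superposition: R_A = 1087/75 kN, M_A = 679/25 kN·m, R_B = 713/75 kN, M_B = -456/25 kN·m

R_A = 1087/75 kN, M_A = 679/25 kN·m, R_B = 713/75 kN, M_B = -456/25 kN·m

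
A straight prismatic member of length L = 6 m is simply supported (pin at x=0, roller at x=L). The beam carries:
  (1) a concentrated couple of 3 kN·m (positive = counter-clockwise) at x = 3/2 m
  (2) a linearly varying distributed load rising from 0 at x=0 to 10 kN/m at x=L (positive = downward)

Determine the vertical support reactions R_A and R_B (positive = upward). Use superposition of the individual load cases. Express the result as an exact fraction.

R_A = 21/2 kN, R_B = 39/2 kN

Load 1 — applied couple M₀=3 kN·m at a=3/2 m (b=L-a=9/2):
  R_A = M₀/L = 3/6 = 1/2 kN
  R_B = -M₀/L = -3/6 = -1/2 kN
Load 2 — triangular load w₀=10 kN/m (0→w₀ over full span):
  R_A = w₀L/6 = 10·6/6 = 10 kN
  R_B = w₀L/3 = 10·6/3 = 20 kN
Superposition: R_A = 21/2 kN, R_B = 39/2 kN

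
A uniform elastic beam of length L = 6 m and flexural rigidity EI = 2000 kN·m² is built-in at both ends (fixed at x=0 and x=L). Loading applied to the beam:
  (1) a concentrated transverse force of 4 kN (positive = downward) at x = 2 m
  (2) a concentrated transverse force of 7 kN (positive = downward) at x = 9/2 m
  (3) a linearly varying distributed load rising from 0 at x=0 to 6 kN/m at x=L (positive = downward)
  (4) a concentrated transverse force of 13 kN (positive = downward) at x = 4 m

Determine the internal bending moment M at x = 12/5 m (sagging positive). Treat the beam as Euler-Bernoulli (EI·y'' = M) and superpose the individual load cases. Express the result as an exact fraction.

Load 1 — point force P=4 kN at a=2 m (b=L-a=4):
  M_1 = Pa²(a+3b)(L-x)/L³ - Pa²b/L²  [x>a] = 4·2²·(2+3·4)·(6-(12/5))/6³ - 4·2²·4/6² = 88/45 kN·m
Load 2 — point force P=7 kN at a=9/2 m (b=L-a=3/2):
  M_2 = Pb²(3a+b)x/L³ - Pab²/L²  [x≤a] = 7·(3/2)²·(3·(9/2)+(3/2))·(12/5)/6³ - 7·(9/2)·(3/2)²/6² = 21/32 kN·m
Load 3 — triangular load w₀=6 kN/m (0→w₀ over full span):
  M_3 = 3w₀Lx/20 - w₀L²/30 - w₀x³/(6L) = 3·6·6·(12/5)/20 - 6·6²/30 - 6·(12/5)³/(6·6) = 432/125 kN·m
Load 4 — point force P=13 kN at a=4 m (b=L-a=2):
  M_4 = Pb²(3a+b)x/L³ - Pab²/L²  [x≤a] = 13·2²·(3·4+2)·(12/5)/6³ - 13·4·2²/6² = 104/45 kN·m
Superposition: M = Σ M_i = 100547/12000 kN·m ≈ 8.378917 kN·m

M(12/5) = 100547/12000 kN·m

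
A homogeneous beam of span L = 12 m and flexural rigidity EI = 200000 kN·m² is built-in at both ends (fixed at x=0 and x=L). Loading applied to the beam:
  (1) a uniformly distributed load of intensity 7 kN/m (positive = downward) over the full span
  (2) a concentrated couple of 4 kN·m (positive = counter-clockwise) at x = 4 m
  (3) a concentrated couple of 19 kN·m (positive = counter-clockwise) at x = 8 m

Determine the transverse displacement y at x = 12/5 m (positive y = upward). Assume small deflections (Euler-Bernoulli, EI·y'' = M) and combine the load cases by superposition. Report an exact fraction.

Load 1 — uniform load w=7 kN/m over full span:
  y_1 = -wx²(L-x)²/(24EI) = -7·(12/5)²·(12-(12/5))²/(24·200000) = -1512/1953125 m
Load 2 — applied couple M₀=4 kN·m at a=4 m (b=L-a=8):
  y_2 = (R_Ax³/6 - M_Ax²/2)/EI  [x≤a] with R_A=4/9, M_A=0 = ((4/9)·(12/5)³/6 - 0·(12/5)²/2)/200000 = 2/390625 m
Load 3 — applied couple M₀=19 kN·m at a=8 m (b=L-a=4):
  y_3 = (R_Ax³/6 - M_Ax²/2)/EI  [x≤a] with R_A=19/9, M_A=19/3 = ((19/9)·(12/5)³/6 - (19/3)·(12/5)²/2)/200000 = -209/3125000 m
Superposition: y = Σ y_i = -13061/15625000 m ≈ -0.000836 m

y(12/5) = -13061/15625000 m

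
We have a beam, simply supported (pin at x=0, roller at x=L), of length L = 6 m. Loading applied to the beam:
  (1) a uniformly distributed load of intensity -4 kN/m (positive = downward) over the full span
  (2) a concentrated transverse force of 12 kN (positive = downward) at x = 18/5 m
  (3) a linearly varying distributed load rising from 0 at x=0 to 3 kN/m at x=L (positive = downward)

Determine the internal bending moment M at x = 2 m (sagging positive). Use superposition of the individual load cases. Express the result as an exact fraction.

M(2) = -16/15 kN·m

Load 1 — uniform load w=-4 kN/m over full span:
  M_1 = wx(L-x)/2 = (-4)·2·(6-2)/2 = -16 kN·m
Load 2 — point force P=12 kN at a=18/5 m (b=L-a=12/5):
  M_2 = Pbx/L  [x≤a] = 12·(12/5)·2/6 = 48/5 kN·m
Load 3 — triangular load w₀=3 kN/m (0→w₀ over full span):
  M_3 = w₀Lx/6 - w₀x³/(6L) = 3·6·2/6 - 3·2³/(6·6) = 16/3 kN·m
Superposition: M = Σ M_i = -16/15 kN·m ≈ -1.066667 kN·m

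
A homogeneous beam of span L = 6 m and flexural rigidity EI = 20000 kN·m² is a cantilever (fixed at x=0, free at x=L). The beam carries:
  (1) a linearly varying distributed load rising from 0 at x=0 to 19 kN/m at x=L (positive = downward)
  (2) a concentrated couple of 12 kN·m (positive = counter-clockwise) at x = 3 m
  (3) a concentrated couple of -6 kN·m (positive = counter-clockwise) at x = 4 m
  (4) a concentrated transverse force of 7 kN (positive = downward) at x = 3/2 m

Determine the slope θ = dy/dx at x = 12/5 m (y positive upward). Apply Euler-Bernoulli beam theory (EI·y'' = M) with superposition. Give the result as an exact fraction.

θ(12/5) = -1904463/100000000 rad

Load 1 — triangular load w₀=19 kN/m (0→w₀ over full span):
  θ_1 = (w₀Lx²/4-w₀L²x/3-w₀x⁴/(24L))/EI = (19·6·(12/5)²/4-19·6²·(12/5)/3-19·(12/5)⁴/(24·6))/20000 = -30267/1562500 rad
Load 2 — applied couple M₀=12 kN·m at a=3 m (b=L-a=3):
  θ_2 = M₀x/EI  [x≤a] = 12·(12/5)/20000 = 9/6250 rad
Load 3 — applied couple M₀=-6 kN·m at a=4 m (b=L-a=2):
  θ_3 = M₀x/EI  [x≤a] = (-6)·(12/5)/20000 = -9/12500 rad
Load 4 — point force P=7 kN at a=3/2 m (b=L-a=9/2):
  θ_4 = -Pa²/(2EI)  [x>a] = -7·(3/2)²/(2·20000) = -63/160000 rad
Superposition: θ = Σ θ_i = -1904463/100000000 rad ≈ -0.019045 rad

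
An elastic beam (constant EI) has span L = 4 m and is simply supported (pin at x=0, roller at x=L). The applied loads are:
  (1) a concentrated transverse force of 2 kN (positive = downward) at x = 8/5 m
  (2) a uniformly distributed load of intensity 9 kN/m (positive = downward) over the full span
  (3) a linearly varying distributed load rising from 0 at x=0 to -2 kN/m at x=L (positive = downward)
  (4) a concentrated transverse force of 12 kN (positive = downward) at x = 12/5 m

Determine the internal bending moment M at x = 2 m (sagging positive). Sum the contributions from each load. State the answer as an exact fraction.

Load 1 — point force P=2 kN at a=8/5 m (b=L-a=12/5):
  M_1 = Pa(L-x)/L  [x>a] = 2·(8/5)·(4-2)/4 = 8/5 kN·m
Load 2 — uniform load w=9 kN/m over full span:
  M_2 = wx(L-x)/2 = 9·2·(4-2)/2 = 18 kN·m
Load 3 — triangular load w₀=-2 kN/m (0→w₀ over full span):
  M_3 = w₀Lx/6 - w₀x³/(6L) = (-2)·4·2/6 - (-2)·2³/(6·4) = -2 kN·m
Load 4 — point force P=12 kN at a=12/5 m (b=L-a=8/5):
  M_4 = Pbx/L  [x≤a] = 12·(8/5)·2/4 = 48/5 kN·m
Superposition: M = Σ M_i = 136/5 kN·m ≈ 27.200000 kN·m

M(2) = 136/5 kN·m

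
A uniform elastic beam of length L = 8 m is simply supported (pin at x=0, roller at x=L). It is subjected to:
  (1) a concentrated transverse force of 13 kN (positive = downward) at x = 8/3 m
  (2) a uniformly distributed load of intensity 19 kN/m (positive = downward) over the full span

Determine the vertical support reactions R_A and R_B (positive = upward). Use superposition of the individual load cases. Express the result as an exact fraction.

R_A = 254/3 kN, R_B = 241/3 kN

Load 1 — point force P=13 kN at a=8/3 m (b=L-a=16/3):
  R_A = Pb/L = 13·(16/3)/8 = 26/3 kN
  R_B = Pa/L = 13·(8/3)/8 = 13/3 kN
Load 2 — uniform load w=19 kN/m over full span:
  R_A = wL/2 = 19·8/2 = 76 kN
  R_B = wL/2 = 19·8/2 = 76 kN
Superposition: R_A = 254/3 kN, R_B = 241/3 kN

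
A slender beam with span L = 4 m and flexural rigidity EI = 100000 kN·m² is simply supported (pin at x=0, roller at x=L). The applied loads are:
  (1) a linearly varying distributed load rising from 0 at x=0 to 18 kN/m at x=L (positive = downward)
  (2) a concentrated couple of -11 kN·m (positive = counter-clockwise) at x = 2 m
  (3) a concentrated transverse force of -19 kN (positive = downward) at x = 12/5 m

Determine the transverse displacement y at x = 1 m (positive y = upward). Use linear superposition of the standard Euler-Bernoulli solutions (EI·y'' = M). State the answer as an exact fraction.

y(1) = -19831/600000000 m

Load 1 — triangular load w₀=18 kN/m (0→w₀ over full span):
  y_1 = -w₀x(7L⁴-10L²x²+3x⁴)/(360LEI) = -18·1·(7·4⁴-10·4²·1²+3·1⁴)/(360·4·100000) = -327/1600000 m
Load 2 — applied couple M₀=-11 kN·m at a=2 m (b=L-a=2):
  y_2 = (M₀x³/(6L)+C₁x)/EI  [x≤a] with C₁=M₀(3b²-L²)/(6L)=11/6 = ((-11)·1³/(6·4)+(11/6)·1)/100000 = 11/800000 m
Load 3 — point force P=-19 kN at a=12/5 m (b=L-a=8/5):
  y_3 = -Pbx(L²-b²-x²)/(6LEI)  [x≤a] = -(-19)·(8/5)·1·(4²-(8/5)²-1²)/(6·4·100000) = 5909/37500000 m
Superposition: y = Σ y_i = -19831/600000000 m ≈ -0.000033 m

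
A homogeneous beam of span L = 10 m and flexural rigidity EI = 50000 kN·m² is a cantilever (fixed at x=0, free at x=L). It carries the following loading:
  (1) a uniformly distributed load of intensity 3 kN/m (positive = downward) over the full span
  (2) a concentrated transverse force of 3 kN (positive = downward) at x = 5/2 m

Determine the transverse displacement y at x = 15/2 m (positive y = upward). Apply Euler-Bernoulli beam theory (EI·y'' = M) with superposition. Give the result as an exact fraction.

Load 1 — uniform load w=3 kN/m over full span:
  y_1 = -wx²(x²-4Lx+6L²)/(24EI) = -3·(15/2)²·((15/2)²-4·10·(15/2)+6·10²)/(24·50000) = -513/10240 m
Load 2 — point force P=3 kN at a=5/2 m (b=L-a=15/2):
  y_2 = -Pa²(3x-a)/(6EI)  [x>a] = -3·(5/2)²·(3·(15/2)-(5/2))/(6·50000) = -1/800 m
Superposition: y = Σ y_i = -2629/51200 m ≈ -0.051348 m

y(15/2) = -2629/51200 m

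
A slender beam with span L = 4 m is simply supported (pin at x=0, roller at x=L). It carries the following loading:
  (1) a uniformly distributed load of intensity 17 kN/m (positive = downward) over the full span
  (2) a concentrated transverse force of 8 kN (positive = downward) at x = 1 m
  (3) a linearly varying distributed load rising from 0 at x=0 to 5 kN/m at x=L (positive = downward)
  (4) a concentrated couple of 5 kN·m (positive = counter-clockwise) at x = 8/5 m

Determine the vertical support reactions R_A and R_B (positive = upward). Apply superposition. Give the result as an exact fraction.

R_A = 535/12 kN, R_B = 497/12 kN

Load 1 — uniform load w=17 kN/m over full span:
  R_A = wL/2 = 17·4/2 = 34 kN
  R_B = wL/2 = 17·4/2 = 34 kN
Load 2 — point force P=8 kN at a=1 m (b=L-a=3):
  R_A = Pb/L = 8·3/4 = 6 kN
  R_B = Pa/L = 8·1/4 = 2 kN
Load 3 — triangular load w₀=5 kN/m (0→w₀ over full span):
  R_A = w₀L/6 = 5·4/6 = 10/3 kN
  R_B = w₀L/3 = 5·4/3 = 20/3 kN
Load 4 — applied couple M₀=5 kN·m at a=8/5 m (b=L-a=12/5):
  R_A = M₀/L = 5/4 kN
  R_B = -M₀/L = -5/4 kN
Superposition: R_A = 535/12 kN, R_B = 497/12 kN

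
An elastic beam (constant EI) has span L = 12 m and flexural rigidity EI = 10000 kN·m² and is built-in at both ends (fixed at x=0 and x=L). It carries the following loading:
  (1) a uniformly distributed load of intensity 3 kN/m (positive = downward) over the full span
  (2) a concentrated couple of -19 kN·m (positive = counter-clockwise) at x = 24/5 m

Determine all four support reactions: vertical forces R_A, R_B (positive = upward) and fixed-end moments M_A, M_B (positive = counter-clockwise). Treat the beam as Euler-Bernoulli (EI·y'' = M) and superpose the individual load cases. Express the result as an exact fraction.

Load 1 — uniform load w=3 kN/m over full span:
  R_A = wL/2 = 3·12/2 = 18 kN
  M_A = wL²/12 = 3·12²/12 = 36 kN·m
  R_B = wL/2 = 3·12/2 = 18 kN
  M_B = -wL²/12 = -3·12²/12 = -36 kN·m
Load 2 — applied couple M₀=-19 kN·m at a=24/5 m (b=L-a=36/5):
  R_A = 6M₀ab/L³ = 6·(-19)·(24/5)·(36/5)/12³ = -57/25 kN
  M_A = M₀b(2a-b)/L² = (-19)·(36/5)·(2·(24/5)-(36/5))/12² = -57/25 kN·m
  R_B = -6M₀ab/L³ = -6·(-19)·(24/5)·(36/5)/12³ = 57/25 kN
  M_B = M₀a(2b-a)/L² = (-19)·(24/5)·(2·(36/5)-(24/5))/12² = -152/25 kN·m
Superposition: R_A = 393/25 kN, M_A = 843/25 kN·m, R_B = 507/25 kN, M_B = -1052/25 kN·m

R_A = 393/25 kN, M_A = 843/25 kN·m, R_B = 507/25 kN, M_B = -1052/25 kN·m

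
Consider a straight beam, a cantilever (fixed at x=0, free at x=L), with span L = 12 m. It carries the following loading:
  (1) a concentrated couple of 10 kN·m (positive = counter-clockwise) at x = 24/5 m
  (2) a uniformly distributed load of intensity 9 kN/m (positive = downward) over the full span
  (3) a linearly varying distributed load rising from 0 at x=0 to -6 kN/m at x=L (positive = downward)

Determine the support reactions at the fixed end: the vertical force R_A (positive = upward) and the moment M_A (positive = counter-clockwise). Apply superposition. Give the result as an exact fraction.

R_A = 72 kN, M_A = 350 kN·m

Load 1 — applied couple M₀=10 kN·m at a=24/5 m (b=L-a=36/5):
  R_A = 0 kN
  M_A = -M₀ = -10 kN·m
Load 2 — uniform load w=9 kN/m over full span:
  R_A = wL = 9·12 = 108 kN
  M_A = wL²/2 = 9·12²/2 = 648 kN·m
Load 3 — triangular load w₀=-6 kN/m (0→w₀ over full span):
  R_A = w₀L/2 = (-6)·12/2 = -36 kN
  M_A = w₀L²/3 = (-6)·12²/3 = -288 kN·m
Superposition: R_A = 72 kN, M_A = 350 kN·m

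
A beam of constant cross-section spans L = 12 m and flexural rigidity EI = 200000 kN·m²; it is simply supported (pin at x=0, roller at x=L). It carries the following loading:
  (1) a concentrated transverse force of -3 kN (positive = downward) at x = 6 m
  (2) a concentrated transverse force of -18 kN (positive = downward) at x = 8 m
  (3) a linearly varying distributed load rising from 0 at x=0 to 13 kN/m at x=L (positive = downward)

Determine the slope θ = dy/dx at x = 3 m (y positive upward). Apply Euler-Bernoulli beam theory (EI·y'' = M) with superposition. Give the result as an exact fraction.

Load 1 — point force P=-3 kN at a=6 m (b=L-a=6):
  θ_1 = -Pb(L²-b²-3x²)/(6LEI)  [x≤a] = -(-3)·6·(12²-6²-3·3²)/(6·12·200000) = 81/800000 rad
Load 2 — point force P=-18 kN at a=8 m (b=L-a=4):
  θ_2 = -Pb(L²-b²-3x²)/(6LEI)  [x≤a] = -(-18)·4·(12²-4²-3·3²)/(6·12·200000) = 101/200000 rad
Load 3 — triangular load w₀=13 kN/m (0→w₀ over full span):
  θ_3 = -w₀(7L⁴-30L²x²+15x⁴)/(360LEI) = -13·(7·12⁴-30·12²·3²+15·3⁴)/(360·12·200000) = -51753/32000000 rad
Superposition: θ = Σ θ_i = -32353/32000000 rad ≈ -0.001011 rad

θ(3) = -32353/32000000 rad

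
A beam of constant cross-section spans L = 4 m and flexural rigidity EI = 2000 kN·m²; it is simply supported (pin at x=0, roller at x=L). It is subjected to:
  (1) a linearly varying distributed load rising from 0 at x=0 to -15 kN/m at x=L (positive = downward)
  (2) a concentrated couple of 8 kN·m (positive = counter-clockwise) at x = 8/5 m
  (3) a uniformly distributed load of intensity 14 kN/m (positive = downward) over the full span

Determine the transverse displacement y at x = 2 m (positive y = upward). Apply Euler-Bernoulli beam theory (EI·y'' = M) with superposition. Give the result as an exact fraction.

Load 1 — triangular load w₀=-15 kN/m (0→w₀ over full span):
  y_1 = -w₀x(7L⁴-10L²x²+3x⁴)/(360LEI) = -(-15)·2·(7·4⁴-10·4²·2²+3·2⁴)/(360·4·2000) = 1/80 m
Load 2 — applied couple M₀=8 kN·m at a=8/5 m (b=L-a=12/5):
  y_2 = (M₀x³/(6L)-M₀(x-a)²/2+C₁x)/EI  [x>a] with C₁=M₀(3b²-L²)/(6L)=32/75 = (8·2³/(6·4)-8·(2-(8/5))²/2+(32/75)·2)/2000 = 9/6250 m
Load 3 — uniform load w=14 kN/m over full span:
  y_3 = -wx(L³-2Lx²+x³)/(24EI) = -14·2·(4³-2·4·2²+2³)/(24·2000) = -7/300 m
Superposition: y = Σ y_i = -1409/150000 m ≈ -0.009393 m

y(2) = -1409/150000 m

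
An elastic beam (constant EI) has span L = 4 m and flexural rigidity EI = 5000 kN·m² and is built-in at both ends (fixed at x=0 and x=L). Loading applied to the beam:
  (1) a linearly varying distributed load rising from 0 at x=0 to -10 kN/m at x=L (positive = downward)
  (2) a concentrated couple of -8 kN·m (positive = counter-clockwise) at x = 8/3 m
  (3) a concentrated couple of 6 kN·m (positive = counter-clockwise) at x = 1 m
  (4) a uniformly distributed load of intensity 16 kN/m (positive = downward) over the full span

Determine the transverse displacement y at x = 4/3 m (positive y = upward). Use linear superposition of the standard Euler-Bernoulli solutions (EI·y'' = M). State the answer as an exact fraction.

Load 1 — triangular load w₀=-10 kN/m (0→w₀ over full span):
  y_1 = -w₀x²(L-x)²(x+2L)/(120LEI) = -(-10)·(4/3)²·(4-(4/3))²·((4/3)+2·4)/(120·4·5000) = 224/455625 m
Load 2 — applied couple M₀=-8 kN·m at a=8/3 m (b=L-a=4/3):
  y_2 = (R_Ax³/6 - M_Ax²/2)/EI  [x≤a] with R_A=-8/3, M_A=-8/3 = ((-8/3)·(4/3)³/6 - (-8/3)·(4/3)²/2)/5000 = 8/30375 m
Load 3 — applied couple M₀=6 kN·m at a=1 m (b=L-a=3):
  y_3 = (R_Ax³/6 - M_Ax²/2 - M₀(x-a)²/2)/EI  [x>a] with R_A=27/16, M_A=-9/8 = ((27/16)·(4/3)³/6 - (-9/8)·(4/3)²/2 - 6·((4/3)-1)²/2)/5000 = 1/3750 m
Load 4 — uniform load w=16 kN/m over full span:
  y_4 = -wx²(L-x)²/(24EI) = -16·(4/3)²·(4-(4/3))²/(24·5000) = -256/151875 m
Superposition: y = Σ y_i = -121/182250 m ≈ -0.000664 m

y(4/3) = -121/182250 m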